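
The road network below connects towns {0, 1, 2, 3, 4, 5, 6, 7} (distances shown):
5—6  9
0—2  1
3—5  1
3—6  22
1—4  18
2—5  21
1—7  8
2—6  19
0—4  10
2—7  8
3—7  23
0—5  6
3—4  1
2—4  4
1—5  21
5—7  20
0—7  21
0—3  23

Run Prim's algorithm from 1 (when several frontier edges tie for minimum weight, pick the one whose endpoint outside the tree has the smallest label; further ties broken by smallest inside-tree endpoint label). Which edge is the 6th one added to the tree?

Grow the tree from 1 using Prim:
Step 1: cheapest edge leaving the tree is 1—7 (8); add 7.
Step 2: cheapest edge leaving the tree is 2—7 (8); add 2.
Step 3: cheapest edge leaving the tree is 0—2 (1); add 0.
Step 4: cheapest edge leaving the tree is 2—4 (4); add 4.
Step 5: cheapest edge leaving the tree is 3—4 (1); add 3.
Step 6: cheapest edge leaving the tree is 3—5 (1); add 5.
Step 7: cheapest edge leaving the tree is 5—6 (9); add 6.
The 6th edge added is 3—5.

3-5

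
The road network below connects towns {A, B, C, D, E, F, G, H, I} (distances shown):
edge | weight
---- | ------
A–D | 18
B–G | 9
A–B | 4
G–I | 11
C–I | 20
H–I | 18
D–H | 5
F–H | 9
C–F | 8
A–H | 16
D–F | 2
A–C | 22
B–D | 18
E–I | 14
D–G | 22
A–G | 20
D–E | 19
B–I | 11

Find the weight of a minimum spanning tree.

69

Grow the tree from H using Prim:
Step 1: cheapest edge leaving the tree is D–H (5); add D.
Step 2: cheapest edge leaving the tree is D–F (2); add F.
Step 3: cheapest edge leaving the tree is C–F (8); add C.
Step 4: cheapest edge leaving the tree is A–H (16); add A.
Step 5: cheapest edge leaving the tree is A–B (4); add B.
Step 6: cheapest edge leaving the tree is B–G (9); add G.
Step 7: cheapest edge leaving the tree is B–I (11); add I.
Step 8: cheapest edge leaving the tree is E–I (14); add E.
MST edges: D–H, D–F, C–F, A–H, A–B, B–G, B–I, E–I; total weight 5+2+8+16+4+9+11+14 = 69.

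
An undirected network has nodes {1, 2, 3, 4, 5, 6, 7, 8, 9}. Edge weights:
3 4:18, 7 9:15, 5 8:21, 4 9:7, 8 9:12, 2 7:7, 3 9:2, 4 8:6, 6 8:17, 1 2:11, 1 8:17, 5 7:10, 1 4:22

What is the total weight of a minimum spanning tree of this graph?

Sort edges by weight, then run Kruskal:
3 9 (2): add — endpoints in different components.
4 8 (6): add — endpoints in different components.
2 7 (7): add — endpoints in different components.
4 9 (7): add — endpoints in different components.
5 7 (10): add — endpoints in different components.
1 2 (11): add — endpoints in different components.
8 9 (12): skip — 8 and 9 already connected.
7 9 (15): add — endpoints in different components.
1 8 (17): skip — 1 and 8 already connected.
6 8 (17): add — endpoints in different components.
MST edges: 3 9, 4 8, 2 7, 4 9, 5 7, 1 2, 7 9, 6 8; total weight 2+6+7+7+10+11+15+17 = 75.

75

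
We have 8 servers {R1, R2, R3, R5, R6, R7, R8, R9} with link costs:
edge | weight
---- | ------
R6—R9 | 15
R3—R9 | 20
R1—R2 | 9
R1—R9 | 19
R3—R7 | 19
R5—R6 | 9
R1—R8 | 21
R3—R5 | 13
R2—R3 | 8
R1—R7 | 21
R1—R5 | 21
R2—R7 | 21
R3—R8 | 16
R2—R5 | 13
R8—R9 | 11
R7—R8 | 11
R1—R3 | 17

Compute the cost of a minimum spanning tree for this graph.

76

Kruskal's algorithm — process edges by increasing weight (ties by edge label):
R2—R3 (8): add — endpoints in different components.
R1—R2 (9): add — endpoints in different components.
R5—R6 (9): add — endpoints in different components.
R7—R8 (11): add — endpoints in different components.
R8—R9 (11): add — endpoints in different components.
R2—R5 (13): add — endpoints in different components.
R3—R5 (13): skip — R3 and R5 already connected.
R6—R9 (15): add — endpoints in different components.
MST edges: R2—R3, R1—R2, R5—R6, R7—R8, R8—R9, R2—R5, R6—R9; total weight 8+9+9+11+11+13+15 = 76.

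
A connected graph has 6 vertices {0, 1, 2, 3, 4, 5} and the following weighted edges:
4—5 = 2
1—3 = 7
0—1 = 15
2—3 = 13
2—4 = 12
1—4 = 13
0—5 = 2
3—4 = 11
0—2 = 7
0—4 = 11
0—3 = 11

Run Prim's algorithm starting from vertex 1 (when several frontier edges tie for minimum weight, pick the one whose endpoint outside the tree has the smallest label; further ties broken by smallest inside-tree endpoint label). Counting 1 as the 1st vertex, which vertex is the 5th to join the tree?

Grow the tree from 1 using Prim:
Step 1: cheapest edge leaving the tree is 1—3 (7); add 3.
Step 2: cheapest edge leaving the tree is 0—3 (11); add 0.
Step 3: cheapest edge leaving the tree is 0—5 (2); add 5.
Step 4: cheapest edge leaving the tree is 4—5 (2); add 4.
Step 5: cheapest edge leaving the tree is 0—2 (7); add 2.
Vertex order: 1, 3, 0, 5, 4, 2. The 5th vertex is 4.

4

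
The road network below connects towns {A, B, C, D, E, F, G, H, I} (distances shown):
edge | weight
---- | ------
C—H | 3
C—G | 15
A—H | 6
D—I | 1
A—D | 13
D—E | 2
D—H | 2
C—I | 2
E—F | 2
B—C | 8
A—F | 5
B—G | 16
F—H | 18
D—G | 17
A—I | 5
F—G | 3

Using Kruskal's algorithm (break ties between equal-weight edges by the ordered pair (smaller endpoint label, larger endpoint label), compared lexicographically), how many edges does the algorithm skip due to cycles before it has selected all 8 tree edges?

Kruskal's algorithm — process edges by increasing weight (ties by edge label):
D—I (1): add — endpoints in different components.
C—I (2): add — endpoints in different components.
D—E (2): add — endpoints in different components.
D—H (2): add — endpoints in different components.
E—F (2): add — endpoints in different components.
C—H (3): skip — C and H already connected.
F—G (3): add — endpoints in different components.
A—F (5): add — endpoints in different components.
A—I (5): skip — A and I already connected.
A—H (6): skip — A and H already connected.
B—C (8): add — endpoints in different components.
Edges rejected before the tree was complete: 3.

3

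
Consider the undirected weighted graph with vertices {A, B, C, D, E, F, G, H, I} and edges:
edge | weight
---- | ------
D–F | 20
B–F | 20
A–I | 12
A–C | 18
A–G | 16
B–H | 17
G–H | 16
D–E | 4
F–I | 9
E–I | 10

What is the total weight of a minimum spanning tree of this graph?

102

Kruskal's algorithm — process edges by increasing weight (ties by edge label):
D–E (4): add — endpoints in different components.
F–I (9): add — endpoints in different components.
E–I (10): add — endpoints in different components.
A–I (12): add — endpoints in different components.
A–G (16): add — endpoints in different components.
G–H (16): add — endpoints in different components.
B–H (17): add — endpoints in different components.
A–C (18): add — endpoints in different components.
MST edges: D–E, F–I, E–I, A–I, A–G, G–H, B–H, A–C; total weight 4+9+10+12+16+16+17+18 = 102.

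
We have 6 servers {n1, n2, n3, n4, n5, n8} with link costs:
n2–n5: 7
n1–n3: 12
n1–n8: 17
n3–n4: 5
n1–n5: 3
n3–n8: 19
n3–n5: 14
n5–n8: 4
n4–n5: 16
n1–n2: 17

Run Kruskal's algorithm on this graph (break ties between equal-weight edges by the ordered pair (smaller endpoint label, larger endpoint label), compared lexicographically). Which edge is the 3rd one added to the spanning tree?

Sort edges by weight, then run Kruskal:
n1–n5 (3): add. Components now {n2} {n4} {n1,n5} {n8} {n3}
n5–n8 (4): add. Components now {n2} {n4} {n1,n5,n8} {n3}
n3–n4 (5): add. Components now {n2} {n3,n4} {n1,n5,n8}
n2–n5 (7): add. Components now {n1,n2,n5,n8} {n3,n4}
n1–n3 (12): add. Components now {n1,n2,n3,n4,n5,n8}
The 3rd edge added is n3–n4.

n3-n4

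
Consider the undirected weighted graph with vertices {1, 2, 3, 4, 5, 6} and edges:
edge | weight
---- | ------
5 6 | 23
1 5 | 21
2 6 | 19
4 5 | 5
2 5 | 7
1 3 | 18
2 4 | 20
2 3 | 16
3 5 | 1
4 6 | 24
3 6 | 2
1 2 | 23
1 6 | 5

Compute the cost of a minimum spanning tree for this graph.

Prim's algorithm from 3:
Step 1: cheapest edge leaving the tree is 3 5 (1); add 5.
Step 2: cheapest edge leaving the tree is 3 6 (2); add 6.
Step 3: cheapest edge leaving the tree is 1 6 (5); add 1.
Step 4: cheapest edge leaving the tree is 4 5 (5); add 4.
Step 5: cheapest edge leaving the tree is 2 5 (7); add 2.
MST edges: 3 5, 3 6, 1 6, 4 5, 2 5; total weight 1+2+5+5+7 = 20.

20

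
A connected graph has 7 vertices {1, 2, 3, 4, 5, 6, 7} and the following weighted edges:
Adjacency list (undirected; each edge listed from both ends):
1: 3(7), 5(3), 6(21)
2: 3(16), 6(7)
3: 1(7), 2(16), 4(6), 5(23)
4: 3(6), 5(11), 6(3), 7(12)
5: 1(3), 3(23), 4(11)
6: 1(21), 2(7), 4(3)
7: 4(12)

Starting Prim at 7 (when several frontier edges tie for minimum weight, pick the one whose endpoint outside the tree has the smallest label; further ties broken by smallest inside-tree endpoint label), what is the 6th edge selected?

2-6

Prim's algorithm from 7:
Step 1: cheapest edge leaving the tree is 4–7 (12); add 4.
Step 2: cheapest edge leaving the tree is 4–6 (3); add 6.
Step 3: cheapest edge leaving the tree is 3–4 (6); add 3.
Step 4: cheapest edge leaving the tree is 1–3 (7); add 1.
Step 5: cheapest edge leaving the tree is 1–5 (3); add 5.
Step 6: cheapest edge leaving the tree is 2–6 (7); add 2.
The 6th edge added is 2–6.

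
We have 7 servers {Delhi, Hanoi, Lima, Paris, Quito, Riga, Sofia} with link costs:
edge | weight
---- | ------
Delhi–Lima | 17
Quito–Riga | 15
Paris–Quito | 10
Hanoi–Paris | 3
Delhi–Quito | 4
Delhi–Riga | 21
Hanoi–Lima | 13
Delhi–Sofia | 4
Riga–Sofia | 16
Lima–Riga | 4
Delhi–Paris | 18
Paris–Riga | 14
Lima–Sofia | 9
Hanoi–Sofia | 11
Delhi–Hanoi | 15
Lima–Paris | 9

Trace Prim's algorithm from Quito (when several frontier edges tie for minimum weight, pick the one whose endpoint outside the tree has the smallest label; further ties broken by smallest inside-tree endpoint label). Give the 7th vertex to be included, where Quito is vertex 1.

Prim, starting at Quito.
Step 1: cheapest edge leaving the tree is Delhi–Quito (4); add Delhi.
Step 2: cheapest edge leaving the tree is Delhi–Sofia (4); add Sofia.
Step 3: cheapest edge leaving the tree is Lima–Sofia (9); add Lima.
Step 4: cheapest edge leaving the tree is Lima–Riga (4); add Riga.
Step 5: cheapest edge leaving the tree is Lima–Paris (9); add Paris.
Step 6: cheapest edge leaving the tree is Hanoi–Paris (3); add Hanoi.
Vertex order: Quito, Delhi, Sofia, Lima, Riga, Paris, Hanoi. The 7th vertex is Hanoi.

Hanoi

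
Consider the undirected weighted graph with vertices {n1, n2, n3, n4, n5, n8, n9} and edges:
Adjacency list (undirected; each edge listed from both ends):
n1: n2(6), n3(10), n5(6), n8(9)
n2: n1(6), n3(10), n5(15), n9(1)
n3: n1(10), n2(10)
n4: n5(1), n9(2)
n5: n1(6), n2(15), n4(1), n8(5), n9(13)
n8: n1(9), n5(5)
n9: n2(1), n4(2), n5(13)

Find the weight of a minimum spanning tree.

Sort edges by weight, then run Kruskal:
n2-n9 (1): add. Components now {n2,n9} {n8} {n1} {n5} {n3} {n4}
n4-n5 (1): add. Components now {n2,n9} {n8} {n1} {n4,n5} {n3}
n4-n9 (2): add. Components now {n2,n4,n5,n9} {n8} {n1} {n3}
n5-n8 (5): add. Components now {n2,n4,n5,n8,n9} {n1} {n3}
n1-n2 (6): add. Components now {n1,n2,n4,n5,n8,n9} {n3}
n1-n5 (6): skip — n1 and n5 already connected.
n1-n8 (9): skip — n8 and n1 already connected.
n1-n3 (10): add. Components now {n1,n2,n3,n4,n5,n8,n9}
MST edges: n2-n9, n4-n5, n4-n9, n5-n8, n1-n2, n1-n3; total weight 1+1+2+5+6+10 = 25.

25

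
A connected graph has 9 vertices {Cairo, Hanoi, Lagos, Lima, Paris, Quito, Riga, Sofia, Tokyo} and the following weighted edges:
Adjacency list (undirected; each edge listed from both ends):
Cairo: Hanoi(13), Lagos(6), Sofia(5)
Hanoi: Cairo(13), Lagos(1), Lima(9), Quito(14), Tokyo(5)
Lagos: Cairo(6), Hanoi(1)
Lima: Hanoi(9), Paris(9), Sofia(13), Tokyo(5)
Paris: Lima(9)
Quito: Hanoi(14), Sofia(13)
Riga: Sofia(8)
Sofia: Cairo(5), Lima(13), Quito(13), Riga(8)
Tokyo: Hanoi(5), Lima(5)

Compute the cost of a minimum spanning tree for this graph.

52

Kruskal: consider edges lightest-first.
Hanoi Lagos (1): add — endpoints in different components.
Cairo Sofia (5): add — endpoints in different components.
Hanoi Tokyo (5): add — endpoints in different components.
Lima Tokyo (5): add — endpoints in different components.
Cairo Lagos (6): add — endpoints in different components.
Riga Sofia (8): add — endpoints in different components.
Hanoi Lima (9): skip — Hanoi and Lima already connected.
Lima Paris (9): add — endpoints in different components.
Cairo Hanoi (13): skip — Hanoi and Cairo already connected.
Lima Sofia (13): skip — Sofia and Lima already connected.
Quito Sofia (13): add — endpoints in different components.
MST edges: Hanoi Lagos, Cairo Sofia, Hanoi Tokyo, Lima Tokyo, Cairo Lagos, Riga Sofia, Lima Paris, Quito Sofia; total weight 1+5+5+5+6+8+9+13 = 52.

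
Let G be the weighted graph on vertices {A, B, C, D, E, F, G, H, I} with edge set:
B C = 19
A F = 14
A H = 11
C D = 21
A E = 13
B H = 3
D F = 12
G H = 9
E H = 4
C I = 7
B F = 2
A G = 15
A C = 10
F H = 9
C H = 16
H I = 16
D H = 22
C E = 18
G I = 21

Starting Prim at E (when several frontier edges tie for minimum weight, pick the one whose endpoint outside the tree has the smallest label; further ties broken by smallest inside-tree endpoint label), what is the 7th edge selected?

C-I

Prim's algorithm from E:
Step 1: cheapest edge leaving the tree is E H (4); add H.
Step 2: cheapest edge leaving the tree is B H (3); add B.
Step 3: cheapest edge leaving the tree is B F (2); add F.
Step 4: cheapest edge leaving the tree is G H (9); add G.
Step 5: cheapest edge leaving the tree is A H (11); add A.
Step 6: cheapest edge leaving the tree is A C (10); add C.
Step 7: cheapest edge leaving the tree is C I (7); add I.
Step 8: cheapest edge leaving the tree is D F (12); add D.
The 7th edge added is C I.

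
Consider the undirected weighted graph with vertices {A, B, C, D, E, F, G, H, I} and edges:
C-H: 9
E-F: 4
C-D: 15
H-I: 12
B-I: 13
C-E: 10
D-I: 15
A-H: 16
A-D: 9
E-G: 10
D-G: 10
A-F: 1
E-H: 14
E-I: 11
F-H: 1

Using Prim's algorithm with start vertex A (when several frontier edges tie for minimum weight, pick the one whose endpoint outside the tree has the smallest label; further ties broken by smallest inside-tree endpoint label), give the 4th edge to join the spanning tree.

C-H

Prim's algorithm from A:
Step 1: cheapest edge leaving the tree is A-F (1); add F.
Step 2: cheapest edge leaving the tree is F-H (1); add H.
Step 3: cheapest edge leaving the tree is E-F (4); add E.
Step 4: cheapest edge leaving the tree is C-H (9); add C.
Step 5: cheapest edge leaving the tree is A-D (9); add D.
Step 6: cheapest edge leaving the tree is D-G (10); add G.
Step 7: cheapest edge leaving the tree is E-I (11); add I.
Step 8: cheapest edge leaving the tree is B-I (13); add B.
The 4th edge added is C-H.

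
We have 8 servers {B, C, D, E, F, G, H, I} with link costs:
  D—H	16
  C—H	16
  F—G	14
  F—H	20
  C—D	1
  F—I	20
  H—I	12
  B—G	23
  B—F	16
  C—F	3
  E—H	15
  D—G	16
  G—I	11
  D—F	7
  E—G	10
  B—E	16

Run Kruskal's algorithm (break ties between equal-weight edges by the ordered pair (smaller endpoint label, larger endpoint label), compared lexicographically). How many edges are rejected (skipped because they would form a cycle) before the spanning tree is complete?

2

Kruskal: consider edges lightest-first.
C—D (1): add — endpoints in different components.
C—F (3): add — endpoints in different components.
D—F (7): skip — D and F already connected.
E—G (10): add — endpoints in different components.
G—I (11): add — endpoints in different components.
H—I (12): add — endpoints in different components.
F—G (14): add — endpoints in different components.
E—H (15): skip — E and H already connected.
B—E (16): add — endpoints in different components.
Edges rejected before the tree was complete: 2.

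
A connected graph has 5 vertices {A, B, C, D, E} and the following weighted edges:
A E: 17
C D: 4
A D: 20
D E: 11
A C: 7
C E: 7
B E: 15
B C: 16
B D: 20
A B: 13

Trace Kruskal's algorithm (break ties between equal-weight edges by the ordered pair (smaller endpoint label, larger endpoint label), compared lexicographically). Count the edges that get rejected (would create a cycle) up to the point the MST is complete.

Sort edges by weight, then run Kruskal:
C D (4): add — endpoints in different components.
A C (7): add — endpoints in different components.
C E (7): add — endpoints in different components.
D E (11): skip — D and E already connected.
A B (13): add — endpoints in different components.
Edges rejected before the tree was complete: 1.

1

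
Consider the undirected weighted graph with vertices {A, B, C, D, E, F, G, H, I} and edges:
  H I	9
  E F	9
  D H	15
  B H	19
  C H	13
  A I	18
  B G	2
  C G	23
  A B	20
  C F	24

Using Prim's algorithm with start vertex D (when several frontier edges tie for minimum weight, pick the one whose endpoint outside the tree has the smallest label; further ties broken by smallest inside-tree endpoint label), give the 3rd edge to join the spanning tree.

Prim, starting at D.
Step 1: cheapest edge leaving the tree is D H (15); add H.
Step 2: cheapest edge leaving the tree is H I (9); add I.
Step 3: cheapest edge leaving the tree is C H (13); add C.
Step 4: cheapest edge leaving the tree is A I (18); add A.
Step 5: cheapest edge leaving the tree is B H (19); add B.
Step 6: cheapest edge leaving the tree is B G (2); add G.
Step 7: cheapest edge leaving the tree is C F (24); add F.
Step 8: cheapest edge leaving the tree is E F (9); add E.
The 3rd edge added is C H.

C-H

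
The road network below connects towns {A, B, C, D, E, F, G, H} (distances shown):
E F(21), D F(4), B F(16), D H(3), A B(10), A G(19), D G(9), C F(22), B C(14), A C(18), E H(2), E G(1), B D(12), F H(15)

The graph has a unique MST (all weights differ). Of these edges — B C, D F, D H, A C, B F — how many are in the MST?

Sort edges by weight, then run Kruskal:
E G (1): add — endpoints in different components.
E H (2): add — endpoints in different components.
D H (3): add — endpoints in different components.
D F (4): add — endpoints in different components.
D G (9): skip — D and G already connected.
A B (10): add — endpoints in different components.
B D (12): add — endpoints in different components.
B C (14): add — endpoints in different components.
MST edge set: {E G, E H, D H, D F, A B, B D, B C}.
Of the listed edges, {B C, D F, D H} are in the MST → 3.

3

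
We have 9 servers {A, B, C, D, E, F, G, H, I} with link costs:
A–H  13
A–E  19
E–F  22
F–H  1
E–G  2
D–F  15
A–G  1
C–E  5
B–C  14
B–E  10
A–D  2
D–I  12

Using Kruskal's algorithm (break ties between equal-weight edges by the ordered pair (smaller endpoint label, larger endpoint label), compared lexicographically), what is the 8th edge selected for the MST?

Kruskal's algorithm — process edges by increasing weight (ties by edge label):
A–G (1): add — endpoints in different components.
F–H (1): add — endpoints in different components.
A–D (2): add — endpoints in different components.
E–G (2): add — endpoints in different components.
C–E (5): add — endpoints in different components.
B–E (10): add — endpoints in different components.
D–I (12): add — endpoints in different components.
A–H (13): add — endpoints in different components.
The 8th edge added is A–H.

A-H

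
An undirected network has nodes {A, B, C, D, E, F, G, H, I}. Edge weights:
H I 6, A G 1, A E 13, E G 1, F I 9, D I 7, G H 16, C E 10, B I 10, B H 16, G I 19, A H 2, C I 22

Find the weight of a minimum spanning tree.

Sort edges by weight, then run Kruskal:
A G (1): add — endpoints in different components.
E G (1): add — endpoints in different components.
A H (2): add — endpoints in different components.
H I (6): add — endpoints in different components.
D I (7): add — endpoints in different components.
F I (9): add — endpoints in different components.
B I (10): add — endpoints in different components.
C E (10): add — endpoints in different components.
MST edges: A G, E G, A H, H I, D I, F I, B I, C E; total weight 1+1+2+6+7+9+10+10 = 46.

46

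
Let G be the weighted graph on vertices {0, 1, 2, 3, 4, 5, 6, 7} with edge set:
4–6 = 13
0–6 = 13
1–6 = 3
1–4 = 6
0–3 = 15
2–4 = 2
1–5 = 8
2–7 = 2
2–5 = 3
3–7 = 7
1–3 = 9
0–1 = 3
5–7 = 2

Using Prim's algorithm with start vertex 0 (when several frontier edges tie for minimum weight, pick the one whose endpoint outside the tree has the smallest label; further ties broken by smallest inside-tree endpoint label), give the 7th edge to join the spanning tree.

Prim's algorithm from 0:
Step 1: frontier [0–1 3, 0–6 13, 0–3 15] → take 0–1 (3); add 1.
Step 2: frontier [0–6 13, 0–3 15, 1–6 3, 1–4 6, 1–5 8, 1–3 9] → take 1–6 (3); add 6.
Step 3: frontier [0–3 15, 1–4 6, 1–5 8, 1–3 9, 4–6 13] → take 1–4 (6); add 4.
Step 4: frontier [0–3 15, 1–5 8, 1–3 9, 2–4 2] → take 2–4 (2); add 2.
Step 5: frontier [0–3 15, 1–5 8, 1–3 9, 2–7 2, 2–5 3] → take 2–7 (2); add 7.
Step 6: frontier [0–3 15, 1–5 8, 1–3 9, 2–5 3, 5–7 2, 3–7 7] → take 5–7 (2); add 5.
Step 7: frontier [0–3 15, 1–3 9, 3–7 7] → take 3–7 (7); add 3.
The 7th edge added is 3–7.

3-7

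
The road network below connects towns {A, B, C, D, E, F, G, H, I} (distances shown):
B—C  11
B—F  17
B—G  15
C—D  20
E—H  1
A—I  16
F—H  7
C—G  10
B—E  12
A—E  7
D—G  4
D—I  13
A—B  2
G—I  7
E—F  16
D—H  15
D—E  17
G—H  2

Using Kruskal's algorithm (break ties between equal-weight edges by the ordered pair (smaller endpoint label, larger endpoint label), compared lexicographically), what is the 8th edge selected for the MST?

C-G

Sort edges by weight, then run Kruskal:
E—H (1): add — endpoints in different components.
A—B (2): add — endpoints in different components.
G—H (2): add — endpoints in different components.
D—G (4): add — endpoints in different components.
A—E (7): add — endpoints in different components.
F—H (7): add — endpoints in different components.
G—I (7): add — endpoints in different components.
C—G (10): add — endpoints in different components.
The 8th edge added is C—G.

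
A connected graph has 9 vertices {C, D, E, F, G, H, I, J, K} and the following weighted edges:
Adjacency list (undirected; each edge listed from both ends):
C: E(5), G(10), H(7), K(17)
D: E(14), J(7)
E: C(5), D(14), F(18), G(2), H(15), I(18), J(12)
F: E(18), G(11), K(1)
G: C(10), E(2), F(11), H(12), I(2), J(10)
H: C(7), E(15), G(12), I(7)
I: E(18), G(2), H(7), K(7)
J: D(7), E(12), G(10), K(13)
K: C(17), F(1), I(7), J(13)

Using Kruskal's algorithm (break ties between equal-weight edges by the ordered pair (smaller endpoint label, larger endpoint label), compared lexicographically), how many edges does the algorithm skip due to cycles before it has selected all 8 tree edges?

Kruskal: consider edges lightest-first.
F-K (1): add — endpoints in different components.
E-G (2): add — endpoints in different components.
G-I (2): add — endpoints in different components.
C-E (5): add — endpoints in different components.
C-H (7): add — endpoints in different components.
D-J (7): add — endpoints in different components.
H-I (7): skip — H and I already connected.
I-K (7): add — endpoints in different components.
C-G (10): skip — C and G already connected.
G-J (10): add — endpoints in different components.
Edges rejected before the tree was complete: 2.

2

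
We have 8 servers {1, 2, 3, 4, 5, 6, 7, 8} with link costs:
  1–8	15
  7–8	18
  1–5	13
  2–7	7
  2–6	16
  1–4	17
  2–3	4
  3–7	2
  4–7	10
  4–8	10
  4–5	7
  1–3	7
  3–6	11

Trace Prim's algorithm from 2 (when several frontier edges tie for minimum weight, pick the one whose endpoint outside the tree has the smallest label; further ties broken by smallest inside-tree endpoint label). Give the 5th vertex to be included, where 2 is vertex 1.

Grow the tree from 2 using Prim:
Step 1: frontier [2–3 4, 2–7 7, 2–6 16] → take 2–3 (4); add 3.
Step 2: frontier [2–7 7, 2–6 16, 3–7 2, 1–3 7, 3–6 11] → take 3–7 (2); add 7.
Step 3: frontier [2–6 16, 1–3 7, 3–6 11, 4–7 10, 7–8 18] → take 1–3 (7); add 1.
Step 4: frontier [1–5 13, 1–8 15, 1–4 17, 2–6 16, 3–6 11, 4–7 10, 7–8 18] → take 4–7 (10); add 4.
Step 5: frontier [1–5 13, 1–8 15, 2–6 16, 3–6 11, 4–5 7, 4–8 10, 7–8 18] → take 4–5 (7); add 5.
Step 6: frontier [1–8 15, 2–6 16, 3–6 11, 4–8 10, 7–8 18] → take 4–8 (10); add 8.
Step 7: frontier [2–6 16, 3–6 11] → take 3–6 (11); add 6.
Vertex order: 2, 3, 7, 1, 4, 5, 8, 6. The 5th vertex is 4.

4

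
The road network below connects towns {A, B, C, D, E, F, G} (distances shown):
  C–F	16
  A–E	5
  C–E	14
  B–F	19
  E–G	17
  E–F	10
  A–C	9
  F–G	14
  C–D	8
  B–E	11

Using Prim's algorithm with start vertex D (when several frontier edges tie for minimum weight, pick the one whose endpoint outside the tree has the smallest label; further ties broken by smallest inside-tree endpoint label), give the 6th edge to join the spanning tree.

F-G

Prim, starting at D.
Step 1: cheapest edge leaving the tree is C–D (8); add C.
Step 2: cheapest edge leaving the tree is A–C (9); add A.
Step 3: cheapest edge leaving the tree is A–E (5); add E.
Step 4: cheapest edge leaving the tree is E–F (10); add F.
Step 5: cheapest edge leaving the tree is B–E (11); add B.
Step 6: cheapest edge leaving the tree is F–G (14); add G.
The 6th edge added is F–G.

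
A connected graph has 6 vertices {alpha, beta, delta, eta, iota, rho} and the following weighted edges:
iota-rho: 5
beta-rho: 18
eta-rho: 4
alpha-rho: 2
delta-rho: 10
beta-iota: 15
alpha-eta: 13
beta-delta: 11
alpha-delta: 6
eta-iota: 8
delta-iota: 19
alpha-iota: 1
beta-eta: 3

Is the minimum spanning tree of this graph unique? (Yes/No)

Kruskal's algorithm — process edges by increasing weight (ties by edge label):
alpha-iota (1): add. Components now {alpha,iota} {delta} {eta} {rho} {beta}
alpha-rho (2): add. Components now {alpha,iota,rho} {delta} {eta} {beta}
beta-eta (3): add. Components now {alpha,iota,rho} {delta} {beta,eta}
eta-rho (4): add. Components now {alpha,beta,eta,iota,rho} {delta}
iota-rho (5): skip — iota and rho already connected.
alpha-delta (6): add. Components now {alpha,beta,delta,eta,iota,rho}
Every non-tree edge has weight strictly greater than the heaviest edge on the tree path between its endpoints, so the MST is unique.

Yes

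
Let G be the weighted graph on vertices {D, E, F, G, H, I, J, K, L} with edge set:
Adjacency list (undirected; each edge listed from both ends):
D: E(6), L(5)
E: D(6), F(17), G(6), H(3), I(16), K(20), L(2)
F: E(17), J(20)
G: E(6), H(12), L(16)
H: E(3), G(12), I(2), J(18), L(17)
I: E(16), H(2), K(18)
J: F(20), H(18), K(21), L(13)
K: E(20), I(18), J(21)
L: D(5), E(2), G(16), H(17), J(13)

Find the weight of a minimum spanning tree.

66

Prim's algorithm from F:
Step 1: cheapest edge leaving the tree is E—F (17); add E.
Step 2: cheapest edge leaving the tree is E—L (2); add L.
Step 3: cheapest edge leaving the tree is E—H (3); add H.
Step 4: cheapest edge leaving the tree is H—I (2); add I.
Step 5: cheapest edge leaving the tree is D—L (5); add D.
Step 6: cheapest edge leaving the tree is E—G (6); add G.
Step 7: cheapest edge leaving the tree is J—L (13); add J.
Step 8: cheapest edge leaving the tree is I—K (18); add K.
MST edges: E—F, E—L, E—H, H—I, D—L, E—G, J—L, I—K; total weight 17+2+3+2+5+6+13+18 = 66.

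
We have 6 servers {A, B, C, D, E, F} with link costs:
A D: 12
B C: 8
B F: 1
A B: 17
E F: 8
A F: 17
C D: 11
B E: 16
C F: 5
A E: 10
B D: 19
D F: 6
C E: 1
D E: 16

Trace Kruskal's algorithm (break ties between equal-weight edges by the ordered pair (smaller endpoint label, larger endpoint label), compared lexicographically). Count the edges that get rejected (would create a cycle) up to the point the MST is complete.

Kruskal: consider edges lightest-first.
B F (1): add. Components now {A} {B,F} {C} {D} {E}
C E (1): add. Components now {A} {B,F} {C,E} {D}
C F (5): add. Components now {A} {B,C,E,F} {D}
D F (6): add. Components now {A} {B,C,D,E,F}
B C (8): skip — B and C already connected.
E F (8): skip — E and F already connected.
A E (10): add. Components now {A,B,C,D,E,F}
Edges rejected before the tree was complete: 2.

2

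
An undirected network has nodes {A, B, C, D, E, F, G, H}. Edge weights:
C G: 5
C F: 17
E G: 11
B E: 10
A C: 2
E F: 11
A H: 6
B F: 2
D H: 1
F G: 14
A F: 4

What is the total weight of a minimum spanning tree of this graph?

Kruskal's algorithm — process edges by increasing weight (ties by edge label):
D H (1): add — endpoints in different components.
A C (2): add — endpoints in different components.
B F (2): add — endpoints in different components.
A F (4): add — endpoints in different components.
C G (5): add — endpoints in different components.
A H (6): add — endpoints in different components.
B E (10): add — endpoints in different components.
MST edges: D H, A C, B F, A F, C G, A H, B E; total weight 1+2+2+4+5+6+10 = 30.

30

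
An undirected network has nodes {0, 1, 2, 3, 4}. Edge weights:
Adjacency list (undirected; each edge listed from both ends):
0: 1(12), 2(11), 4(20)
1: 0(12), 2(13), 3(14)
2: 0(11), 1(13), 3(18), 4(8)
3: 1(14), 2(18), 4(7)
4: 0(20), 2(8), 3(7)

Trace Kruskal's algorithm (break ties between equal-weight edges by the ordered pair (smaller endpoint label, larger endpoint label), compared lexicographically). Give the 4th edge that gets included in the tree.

0-1

Kruskal's algorithm — process edges by increasing weight (ties by edge label):
3 4 (7): add — endpoints in different components.
2 4 (8): add — endpoints in different components.
0 2 (11): add — endpoints in different components.
0 1 (12): add — endpoints in different components.
The 4th edge added is 0 1.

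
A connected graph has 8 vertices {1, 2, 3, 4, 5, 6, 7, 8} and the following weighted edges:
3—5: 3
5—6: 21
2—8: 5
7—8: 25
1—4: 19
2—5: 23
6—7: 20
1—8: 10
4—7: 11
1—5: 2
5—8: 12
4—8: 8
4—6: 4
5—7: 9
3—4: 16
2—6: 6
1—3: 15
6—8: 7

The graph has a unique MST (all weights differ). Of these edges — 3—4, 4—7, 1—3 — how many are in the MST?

0

Sort edges by weight, then run Kruskal:
1—5 (2): add — endpoints in different components.
3—5 (3): add — endpoints in different components.
4—6 (4): add — endpoints in different components.
2—8 (5): add — endpoints in different components.
2—6 (6): add — endpoints in different components.
6—8 (7): skip — 6 and 8 already connected.
4—8 (8): skip — 4 and 8 already connected.
5—7 (9): add — endpoints in different components.
1—8 (10): add — endpoints in different components.
MST edge set: {1—5, 3—5, 4—6, 2—8, 2—6, 5—7, 1—8}.
Of the listed edges, {} are in the MST → 0.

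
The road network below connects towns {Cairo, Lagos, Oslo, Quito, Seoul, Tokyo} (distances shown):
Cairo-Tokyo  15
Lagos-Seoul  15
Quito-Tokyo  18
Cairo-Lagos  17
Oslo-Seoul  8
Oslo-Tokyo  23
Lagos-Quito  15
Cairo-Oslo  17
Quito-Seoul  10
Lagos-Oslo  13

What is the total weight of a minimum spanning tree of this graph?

63

Kruskal's algorithm — process edges by increasing weight (ties by edge label):
Oslo-Seoul (8): add — endpoints in different components.
Quito-Seoul (10): add — endpoints in different components.
Lagos-Oslo (13): add — endpoints in different components.
Cairo-Tokyo (15): add — endpoints in different components.
Lagos-Quito (15): skip — Lagos and Quito already connected.
Lagos-Seoul (15): skip — Lagos and Seoul already connected.
Cairo-Lagos (17): add — endpoints in different components.
MST edges: Oslo-Seoul, Quito-Seoul, Lagos-Oslo, Cairo-Tokyo, Cairo-Lagos; total weight 8+10+13+15+17 = 63.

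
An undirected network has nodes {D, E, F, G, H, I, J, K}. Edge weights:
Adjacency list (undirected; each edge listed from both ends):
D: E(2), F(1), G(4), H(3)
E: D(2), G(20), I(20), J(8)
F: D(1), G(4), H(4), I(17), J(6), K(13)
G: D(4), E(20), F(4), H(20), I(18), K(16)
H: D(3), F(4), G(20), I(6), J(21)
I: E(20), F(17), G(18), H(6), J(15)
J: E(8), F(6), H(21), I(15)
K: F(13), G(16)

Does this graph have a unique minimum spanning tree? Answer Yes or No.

No

Kruskal's algorithm — process edges by increasing weight (ties by edge label):
D F (1): add — endpoints in different components.
D E (2): add — endpoints in different components.
D H (3): add — endpoints in different components.
D G (4): add — endpoints in different components.
F G (4): skip — F and G already connected.
F H (4): skip — F and H already connected.
F J (6): add — endpoints in different components.
H I (6): add — endpoints in different components.
E J (8): skip — E and J already connected.
F K (13): add — endpoints in different components.
Non-tree edge F G has weight 4, equal to the heaviest edge on its tree cycle — swapping gives another MST of the same weight. Not unique.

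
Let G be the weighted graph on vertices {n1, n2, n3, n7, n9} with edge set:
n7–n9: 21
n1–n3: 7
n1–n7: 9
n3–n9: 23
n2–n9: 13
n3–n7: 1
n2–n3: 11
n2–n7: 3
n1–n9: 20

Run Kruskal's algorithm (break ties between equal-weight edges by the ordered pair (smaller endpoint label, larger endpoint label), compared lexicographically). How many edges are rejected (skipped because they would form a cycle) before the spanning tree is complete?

Sort edges by weight, then run Kruskal:
n3–n7 (1): add. Components now {n1} {n3,n7} {n2} {n9}
n2–n7 (3): add. Components now {n1} {n2,n3,n7} {n9}
n1–n3 (7): add. Components now {n1,n2,n3,n7} {n9}
n1–n7 (9): skip — n1 and n7 already connected.
n2–n3 (11): skip — n2 and n3 already connected.
n2–n9 (13): add. Components now {n1,n2,n3,n7,n9}
Edges rejected before the tree was complete: 2.

2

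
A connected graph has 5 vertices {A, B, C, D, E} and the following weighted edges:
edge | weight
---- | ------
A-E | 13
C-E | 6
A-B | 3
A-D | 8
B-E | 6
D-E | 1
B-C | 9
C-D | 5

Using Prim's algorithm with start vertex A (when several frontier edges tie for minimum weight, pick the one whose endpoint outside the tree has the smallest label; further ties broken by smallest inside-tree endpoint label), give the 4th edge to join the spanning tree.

Prim's algorithm from A:
Step 1: frontier [A-B 3, A-D 8, A-E 13] → take A-B (3); add B.
Step 2: frontier [A-D 8, A-E 13, B-E 6, B-C 9] → take B-E (6); add E.
Step 3: frontier [A-D 8, B-C 9, D-E 1, C-E 6] → take D-E (1); add D.
Step 4: frontier [B-C 9, C-D 5, C-E 6] → take C-D (5); add C.
The 4th edge added is C-D.

C-D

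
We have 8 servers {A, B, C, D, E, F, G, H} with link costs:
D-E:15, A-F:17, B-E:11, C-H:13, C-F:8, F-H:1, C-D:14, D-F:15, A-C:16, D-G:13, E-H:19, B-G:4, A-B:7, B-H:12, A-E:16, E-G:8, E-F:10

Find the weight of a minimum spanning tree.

51

Sort edges by weight, then run Kruskal:
F-H (1): add — endpoints in different components.
B-G (4): add — endpoints in different components.
A-B (7): add — endpoints in different components.
C-F (8): add — endpoints in different components.
E-G (8): add — endpoints in different components.
E-F (10): add — endpoints in different components.
B-E (11): skip — B and E already connected.
B-H (12): skip — B and H already connected.
C-H (13): skip — C and H already connected.
D-G (13): add — endpoints in different components.
MST edges: F-H, B-G, A-B, C-F, E-G, E-F, D-G; total weight 1+4+7+8+8+10+13 = 51.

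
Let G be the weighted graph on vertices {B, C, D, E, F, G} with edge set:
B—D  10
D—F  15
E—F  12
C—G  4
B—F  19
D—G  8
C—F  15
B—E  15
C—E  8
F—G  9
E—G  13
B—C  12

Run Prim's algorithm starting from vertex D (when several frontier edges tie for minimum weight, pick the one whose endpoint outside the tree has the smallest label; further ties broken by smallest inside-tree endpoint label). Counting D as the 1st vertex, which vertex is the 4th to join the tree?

Prim's algorithm from D:
Step 1: frontier [D—G 8, B—D 10, D—F 15] → take D—G (8); add G.
Step 2: frontier [B—D 10, D—F 15, C—G 4, F—G 9, E—G 13] → take C—G (4); add C.
Step 3: frontier [C—E 8, B—C 12, C—F 15, B—D 10, D—F 15, F—G 9, E—G 13] → take C—E (8); add E.
Step 4: frontier [B—C 12, C—F 15, B—D 10, D—F 15, E—F 12, B—E 15, F—G 9] → take F—G (9); add F.
Step 5: frontier [B—C 12, B—D 10, B—E 15, B—F 19] → take B—D (10); add B.
Vertex order: D, G, C, E, F, B. The 4th vertex is E.

E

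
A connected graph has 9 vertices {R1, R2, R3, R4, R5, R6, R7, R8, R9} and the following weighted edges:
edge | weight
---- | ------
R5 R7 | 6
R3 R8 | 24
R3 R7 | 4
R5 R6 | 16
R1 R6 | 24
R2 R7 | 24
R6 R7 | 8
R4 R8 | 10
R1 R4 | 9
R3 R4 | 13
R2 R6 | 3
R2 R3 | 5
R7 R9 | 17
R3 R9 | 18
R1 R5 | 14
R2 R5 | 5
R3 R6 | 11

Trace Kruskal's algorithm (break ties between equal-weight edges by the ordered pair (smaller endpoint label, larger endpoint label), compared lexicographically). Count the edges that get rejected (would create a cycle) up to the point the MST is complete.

Sort edges by weight, then run Kruskal:
R2 R6 (3): add — endpoints in different components.
R3 R7 (4): add — endpoints in different components.
R2 R3 (5): add — endpoints in different components.
R2 R5 (5): add — endpoints in different components.
R5 R7 (6): skip — R7 and R5 already connected.
R6 R7 (8): skip — R6 and R7 already connected.
R1 R4 (9): add — endpoints in different components.
R4 R8 (10): add — endpoints in different components.
R3 R6 (11): skip — R6 and R3 already connected.
R3 R4 (13): add — endpoints in different components.
R1 R5 (14): skip — R1 and R5 already connected.
R5 R6 (16): skip — R6 and R5 already connected.
R7 R9 (17): add — endpoints in different components.
Edges rejected before the tree was complete: 5.

5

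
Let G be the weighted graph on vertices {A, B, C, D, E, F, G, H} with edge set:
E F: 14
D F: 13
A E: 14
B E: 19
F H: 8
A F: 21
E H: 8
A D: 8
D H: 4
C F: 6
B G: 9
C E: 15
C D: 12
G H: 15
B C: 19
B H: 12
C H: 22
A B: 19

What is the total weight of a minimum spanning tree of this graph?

Kruskal: consider edges lightest-first.
D H (4): add — endpoints in different components.
C F (6): add — endpoints in different components.
A D (8): add — endpoints in different components.
E H (8): add — endpoints in different components.
F H (8): add — endpoints in different components.
B G (9): add — endpoints in different components.
B H (12): add — endpoints in different components.
MST edges: D H, C F, A D, E H, F H, B G, B H; total weight 4+6+8+8+8+9+12 = 55.

55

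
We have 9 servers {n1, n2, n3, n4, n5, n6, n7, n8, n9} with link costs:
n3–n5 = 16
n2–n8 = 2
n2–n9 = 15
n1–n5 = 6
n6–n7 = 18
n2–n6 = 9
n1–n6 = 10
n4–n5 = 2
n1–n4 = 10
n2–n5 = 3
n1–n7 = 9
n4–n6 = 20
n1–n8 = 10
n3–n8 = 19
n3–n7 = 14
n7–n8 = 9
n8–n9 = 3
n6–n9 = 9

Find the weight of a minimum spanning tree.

48

Prim, starting at n2.
Step 1: cheapest edge leaving the tree is n2–n8 (2); add n8.
Step 2: cheapest edge leaving the tree is n2–n5 (3); add n5.
Step 3: cheapest edge leaving the tree is n4–n5 (2); add n4.
Step 4: cheapest edge leaving the tree is n8–n9 (3); add n9.
Step 5: cheapest edge leaving the tree is n1–n5 (6); add n1.
Step 6: cheapest edge leaving the tree is n2–n6 (9); add n6.
Step 7: cheapest edge leaving the tree is n1–n7 (9); add n7.
Step 8: cheapest edge leaving the tree is n3–n7 (14); add n3.
MST edges: n2–n8, n2–n5, n4–n5, n8–n9, n1–n5, n2–n6, n1–n7, n3–n7; total weight 2+3+2+3+6+9+9+14 = 48.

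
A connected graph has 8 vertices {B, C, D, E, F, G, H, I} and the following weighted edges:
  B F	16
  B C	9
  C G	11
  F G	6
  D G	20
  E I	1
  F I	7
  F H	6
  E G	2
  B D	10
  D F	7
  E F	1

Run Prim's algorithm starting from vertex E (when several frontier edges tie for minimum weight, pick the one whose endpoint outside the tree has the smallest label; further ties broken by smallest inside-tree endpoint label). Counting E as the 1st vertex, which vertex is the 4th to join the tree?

Prim, starting at E.
Step 1: cheapest edge leaving the tree is E F (1); add F.
Step 2: cheapest edge leaving the tree is E I (1); add I.
Step 3: cheapest edge leaving the tree is E G (2); add G.
Step 4: cheapest edge leaving the tree is F H (6); add H.
Step 5: cheapest edge leaving the tree is D F (7); add D.
Step 6: cheapest edge leaving the tree is B D (10); add B.
Step 7: cheapest edge leaving the tree is B C (9); add C.
Vertex order: E, F, I, G, H, D, B, C. The 4th vertex is G.

G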